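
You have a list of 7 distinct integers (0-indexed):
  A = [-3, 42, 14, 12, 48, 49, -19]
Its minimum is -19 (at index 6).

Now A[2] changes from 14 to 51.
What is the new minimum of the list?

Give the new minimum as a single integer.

Old min = -19 (at index 6)
Change: A[2] 14 -> 51
Changed element was NOT the old min.
  New min = min(old_min, new_val) = min(-19, 51) = -19

Answer: -19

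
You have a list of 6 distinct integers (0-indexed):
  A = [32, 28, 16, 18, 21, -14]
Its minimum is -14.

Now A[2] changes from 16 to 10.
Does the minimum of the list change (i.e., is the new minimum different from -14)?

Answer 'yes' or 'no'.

Old min = -14
Change: A[2] 16 -> 10
Changed element was NOT the min; min changes only if 10 < -14.
New min = -14; changed? no

Answer: no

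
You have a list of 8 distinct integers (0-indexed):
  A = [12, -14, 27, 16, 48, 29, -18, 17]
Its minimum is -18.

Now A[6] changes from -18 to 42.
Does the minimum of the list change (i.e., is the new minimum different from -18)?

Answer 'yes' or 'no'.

Answer: yes

Derivation:
Old min = -18
Change: A[6] -18 -> 42
Changed element was the min; new min must be rechecked.
New min = -14; changed? yes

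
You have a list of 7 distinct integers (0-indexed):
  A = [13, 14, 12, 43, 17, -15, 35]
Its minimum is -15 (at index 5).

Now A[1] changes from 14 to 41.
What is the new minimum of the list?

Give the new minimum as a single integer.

Old min = -15 (at index 5)
Change: A[1] 14 -> 41
Changed element was NOT the old min.
  New min = min(old_min, new_val) = min(-15, 41) = -15

Answer: -15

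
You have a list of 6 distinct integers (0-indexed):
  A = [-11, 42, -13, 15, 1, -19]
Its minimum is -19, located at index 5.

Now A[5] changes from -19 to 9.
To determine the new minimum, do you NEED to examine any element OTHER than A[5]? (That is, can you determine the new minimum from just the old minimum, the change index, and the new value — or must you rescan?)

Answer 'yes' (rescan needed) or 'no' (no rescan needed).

Answer: yes

Derivation:
Old min = -19 at index 5
Change at index 5: -19 -> 9
Index 5 WAS the min and new value 9 > old min -19. Must rescan other elements to find the new min.
Needs rescan: yes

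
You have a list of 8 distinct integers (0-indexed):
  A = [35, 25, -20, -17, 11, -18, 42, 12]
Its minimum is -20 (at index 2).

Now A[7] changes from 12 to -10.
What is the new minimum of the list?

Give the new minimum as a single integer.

Answer: -20

Derivation:
Old min = -20 (at index 2)
Change: A[7] 12 -> -10
Changed element was NOT the old min.
  New min = min(old_min, new_val) = min(-20, -10) = -20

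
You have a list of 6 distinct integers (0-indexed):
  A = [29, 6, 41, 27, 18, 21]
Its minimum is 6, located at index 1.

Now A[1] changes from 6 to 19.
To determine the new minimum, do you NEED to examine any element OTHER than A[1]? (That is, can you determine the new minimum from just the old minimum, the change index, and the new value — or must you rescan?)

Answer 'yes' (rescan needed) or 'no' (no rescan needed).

Old min = 6 at index 1
Change at index 1: 6 -> 19
Index 1 WAS the min and new value 19 > old min 6. Must rescan other elements to find the new min.
Needs rescan: yes

Answer: yes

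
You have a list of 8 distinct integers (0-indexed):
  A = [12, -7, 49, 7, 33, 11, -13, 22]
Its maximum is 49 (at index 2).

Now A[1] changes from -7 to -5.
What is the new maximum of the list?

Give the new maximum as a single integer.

Answer: 49

Derivation:
Old max = 49 (at index 2)
Change: A[1] -7 -> -5
Changed element was NOT the old max.
  New max = max(old_max, new_val) = max(49, -5) = 49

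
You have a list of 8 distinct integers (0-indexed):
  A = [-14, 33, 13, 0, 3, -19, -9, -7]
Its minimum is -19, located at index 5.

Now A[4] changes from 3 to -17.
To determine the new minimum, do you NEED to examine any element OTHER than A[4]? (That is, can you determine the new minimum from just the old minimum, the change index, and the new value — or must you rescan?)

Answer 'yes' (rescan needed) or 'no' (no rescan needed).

Old min = -19 at index 5
Change at index 4: 3 -> -17
Index 4 was NOT the min. New min = min(-19, -17). No rescan of other elements needed.
Needs rescan: no

Answer: no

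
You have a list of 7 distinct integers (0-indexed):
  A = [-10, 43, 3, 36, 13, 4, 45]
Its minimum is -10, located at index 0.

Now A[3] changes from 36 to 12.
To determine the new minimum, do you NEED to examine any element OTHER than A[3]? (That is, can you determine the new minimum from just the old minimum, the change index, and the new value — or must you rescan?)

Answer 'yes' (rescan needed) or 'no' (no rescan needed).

Old min = -10 at index 0
Change at index 3: 36 -> 12
Index 3 was NOT the min. New min = min(-10, 12). No rescan of other elements needed.
Needs rescan: no

Answer: no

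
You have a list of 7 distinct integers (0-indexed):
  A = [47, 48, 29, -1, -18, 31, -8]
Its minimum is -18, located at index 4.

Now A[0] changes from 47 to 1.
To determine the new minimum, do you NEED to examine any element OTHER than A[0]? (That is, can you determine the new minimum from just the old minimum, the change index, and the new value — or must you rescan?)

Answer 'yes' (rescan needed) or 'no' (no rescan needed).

Old min = -18 at index 4
Change at index 0: 47 -> 1
Index 0 was NOT the min. New min = min(-18, 1). No rescan of other elements needed.
Needs rescan: no

Answer: no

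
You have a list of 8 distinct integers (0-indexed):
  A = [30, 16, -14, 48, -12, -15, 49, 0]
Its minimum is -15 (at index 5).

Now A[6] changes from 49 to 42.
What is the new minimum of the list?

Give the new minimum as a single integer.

Old min = -15 (at index 5)
Change: A[6] 49 -> 42
Changed element was NOT the old min.
  New min = min(old_min, new_val) = min(-15, 42) = -15

Answer: -15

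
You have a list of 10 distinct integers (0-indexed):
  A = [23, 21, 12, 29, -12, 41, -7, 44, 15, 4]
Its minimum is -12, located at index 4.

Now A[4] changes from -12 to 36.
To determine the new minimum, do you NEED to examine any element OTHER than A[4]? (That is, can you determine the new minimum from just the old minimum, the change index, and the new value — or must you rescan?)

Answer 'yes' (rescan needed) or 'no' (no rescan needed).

Answer: yes

Derivation:
Old min = -12 at index 4
Change at index 4: -12 -> 36
Index 4 WAS the min and new value 36 > old min -12. Must rescan other elements to find the new min.
Needs rescan: yes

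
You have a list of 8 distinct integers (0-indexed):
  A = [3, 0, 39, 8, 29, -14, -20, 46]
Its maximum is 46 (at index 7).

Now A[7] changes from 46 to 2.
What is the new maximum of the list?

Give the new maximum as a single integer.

Answer: 39

Derivation:
Old max = 46 (at index 7)
Change: A[7] 46 -> 2
Changed element WAS the max -> may need rescan.
  Max of remaining elements: 39
  New max = max(2, 39) = 39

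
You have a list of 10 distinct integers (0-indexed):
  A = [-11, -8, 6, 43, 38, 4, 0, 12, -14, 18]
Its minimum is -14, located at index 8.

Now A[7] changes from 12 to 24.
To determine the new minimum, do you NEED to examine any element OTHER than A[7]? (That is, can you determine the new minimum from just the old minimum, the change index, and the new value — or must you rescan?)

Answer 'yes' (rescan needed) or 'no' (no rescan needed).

Answer: no

Derivation:
Old min = -14 at index 8
Change at index 7: 12 -> 24
Index 7 was NOT the min. New min = min(-14, 24). No rescan of other elements needed.
Needs rescan: no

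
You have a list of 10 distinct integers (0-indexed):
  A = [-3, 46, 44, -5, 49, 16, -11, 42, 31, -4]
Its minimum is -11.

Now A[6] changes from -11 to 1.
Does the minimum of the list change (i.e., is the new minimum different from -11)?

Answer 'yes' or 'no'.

Old min = -11
Change: A[6] -11 -> 1
Changed element was the min; new min must be rechecked.
New min = -5; changed? yes

Answer: yes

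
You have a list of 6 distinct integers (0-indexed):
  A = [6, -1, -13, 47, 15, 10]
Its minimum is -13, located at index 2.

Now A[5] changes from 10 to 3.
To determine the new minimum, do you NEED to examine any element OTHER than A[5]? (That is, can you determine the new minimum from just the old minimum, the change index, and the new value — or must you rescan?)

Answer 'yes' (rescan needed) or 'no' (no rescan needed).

Answer: no

Derivation:
Old min = -13 at index 2
Change at index 5: 10 -> 3
Index 5 was NOT the min. New min = min(-13, 3). No rescan of other elements needed.
Needs rescan: no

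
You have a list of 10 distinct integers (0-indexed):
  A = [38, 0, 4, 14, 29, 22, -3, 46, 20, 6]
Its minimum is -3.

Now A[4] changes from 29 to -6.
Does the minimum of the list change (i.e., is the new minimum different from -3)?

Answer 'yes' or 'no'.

Answer: yes

Derivation:
Old min = -3
Change: A[4] 29 -> -6
Changed element was NOT the min; min changes only if -6 < -3.
New min = -6; changed? yes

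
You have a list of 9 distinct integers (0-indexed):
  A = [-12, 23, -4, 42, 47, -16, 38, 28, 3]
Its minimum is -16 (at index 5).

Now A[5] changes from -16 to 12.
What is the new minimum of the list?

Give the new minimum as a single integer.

Old min = -16 (at index 5)
Change: A[5] -16 -> 12
Changed element WAS the min. Need to check: is 12 still <= all others?
  Min of remaining elements: -12
  New min = min(12, -12) = -12

Answer: -12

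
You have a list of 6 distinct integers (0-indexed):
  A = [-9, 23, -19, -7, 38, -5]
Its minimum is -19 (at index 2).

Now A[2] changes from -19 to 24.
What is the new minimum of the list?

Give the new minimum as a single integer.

Old min = -19 (at index 2)
Change: A[2] -19 -> 24
Changed element WAS the min. Need to check: is 24 still <= all others?
  Min of remaining elements: -9
  New min = min(24, -9) = -9

Answer: -9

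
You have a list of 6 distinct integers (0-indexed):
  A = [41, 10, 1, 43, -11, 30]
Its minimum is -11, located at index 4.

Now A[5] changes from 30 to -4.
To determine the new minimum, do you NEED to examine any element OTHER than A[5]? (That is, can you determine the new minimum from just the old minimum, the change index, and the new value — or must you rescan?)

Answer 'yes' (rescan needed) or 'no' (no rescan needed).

Old min = -11 at index 4
Change at index 5: 30 -> -4
Index 5 was NOT the min. New min = min(-11, -4). No rescan of other elements needed.
Needs rescan: no

Answer: no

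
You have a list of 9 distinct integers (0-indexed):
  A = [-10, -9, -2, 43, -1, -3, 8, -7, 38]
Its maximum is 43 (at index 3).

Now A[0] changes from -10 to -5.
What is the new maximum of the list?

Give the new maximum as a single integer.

Answer: 43

Derivation:
Old max = 43 (at index 3)
Change: A[0] -10 -> -5
Changed element was NOT the old max.
  New max = max(old_max, new_val) = max(43, -5) = 43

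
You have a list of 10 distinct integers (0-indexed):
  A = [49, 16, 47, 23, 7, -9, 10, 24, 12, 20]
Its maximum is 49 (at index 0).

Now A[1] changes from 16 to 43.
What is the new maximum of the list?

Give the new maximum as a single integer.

Answer: 49

Derivation:
Old max = 49 (at index 0)
Change: A[1] 16 -> 43
Changed element was NOT the old max.
  New max = max(old_max, new_val) = max(49, 43) = 49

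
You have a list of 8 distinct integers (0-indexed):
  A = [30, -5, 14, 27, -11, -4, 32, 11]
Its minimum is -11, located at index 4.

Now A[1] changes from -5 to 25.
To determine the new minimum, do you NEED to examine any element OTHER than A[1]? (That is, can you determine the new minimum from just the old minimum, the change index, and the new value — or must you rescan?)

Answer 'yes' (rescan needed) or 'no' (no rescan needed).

Old min = -11 at index 4
Change at index 1: -5 -> 25
Index 1 was NOT the min. New min = min(-11, 25). No rescan of other elements needed.
Needs rescan: no

Answer: no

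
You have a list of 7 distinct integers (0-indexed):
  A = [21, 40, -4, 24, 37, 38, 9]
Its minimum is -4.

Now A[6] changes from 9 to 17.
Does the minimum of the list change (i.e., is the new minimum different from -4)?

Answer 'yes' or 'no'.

Answer: no

Derivation:
Old min = -4
Change: A[6] 9 -> 17
Changed element was NOT the min; min changes only if 17 < -4.
New min = -4; changed? no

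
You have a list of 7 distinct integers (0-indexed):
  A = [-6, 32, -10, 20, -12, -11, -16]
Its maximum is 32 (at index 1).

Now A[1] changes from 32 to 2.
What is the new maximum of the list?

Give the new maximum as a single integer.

Old max = 32 (at index 1)
Change: A[1] 32 -> 2
Changed element WAS the max -> may need rescan.
  Max of remaining elements: 20
  New max = max(2, 20) = 20

Answer: 20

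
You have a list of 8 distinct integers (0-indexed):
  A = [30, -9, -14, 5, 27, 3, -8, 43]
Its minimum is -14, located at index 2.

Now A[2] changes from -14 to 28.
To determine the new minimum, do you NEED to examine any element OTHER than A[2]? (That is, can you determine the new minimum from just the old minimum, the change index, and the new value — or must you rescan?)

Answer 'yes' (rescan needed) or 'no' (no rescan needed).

Old min = -14 at index 2
Change at index 2: -14 -> 28
Index 2 WAS the min and new value 28 > old min -14. Must rescan other elements to find the new min.
Needs rescan: yes

Answer: yes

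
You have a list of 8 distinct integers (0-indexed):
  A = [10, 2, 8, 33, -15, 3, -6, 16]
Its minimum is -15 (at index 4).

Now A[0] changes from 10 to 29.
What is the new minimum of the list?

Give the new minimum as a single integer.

Answer: -15

Derivation:
Old min = -15 (at index 4)
Change: A[0] 10 -> 29
Changed element was NOT the old min.
  New min = min(old_min, new_val) = min(-15, 29) = -15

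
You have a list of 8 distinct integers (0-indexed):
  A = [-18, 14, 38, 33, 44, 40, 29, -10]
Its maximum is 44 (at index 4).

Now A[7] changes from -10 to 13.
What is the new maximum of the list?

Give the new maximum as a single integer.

Answer: 44

Derivation:
Old max = 44 (at index 4)
Change: A[7] -10 -> 13
Changed element was NOT the old max.
  New max = max(old_max, new_val) = max(44, 13) = 44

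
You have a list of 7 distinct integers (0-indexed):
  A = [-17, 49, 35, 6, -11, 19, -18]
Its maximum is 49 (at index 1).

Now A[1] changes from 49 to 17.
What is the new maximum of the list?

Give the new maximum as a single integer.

Old max = 49 (at index 1)
Change: A[1] 49 -> 17
Changed element WAS the max -> may need rescan.
  Max of remaining elements: 35
  New max = max(17, 35) = 35

Answer: 35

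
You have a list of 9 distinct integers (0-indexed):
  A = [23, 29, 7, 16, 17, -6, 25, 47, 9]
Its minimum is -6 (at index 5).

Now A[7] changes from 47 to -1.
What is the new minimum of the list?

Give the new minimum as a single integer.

Old min = -6 (at index 5)
Change: A[7] 47 -> -1
Changed element was NOT the old min.
  New min = min(old_min, new_val) = min(-6, -1) = -6

Answer: -6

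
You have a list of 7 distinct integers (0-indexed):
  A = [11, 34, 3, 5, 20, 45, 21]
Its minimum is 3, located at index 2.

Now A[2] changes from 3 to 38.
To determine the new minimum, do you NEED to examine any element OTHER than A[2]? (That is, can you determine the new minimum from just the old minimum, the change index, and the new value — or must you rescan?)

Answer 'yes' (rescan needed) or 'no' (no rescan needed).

Old min = 3 at index 2
Change at index 2: 3 -> 38
Index 2 WAS the min and new value 38 > old min 3. Must rescan other elements to find the new min.
Needs rescan: yes

Answer: yes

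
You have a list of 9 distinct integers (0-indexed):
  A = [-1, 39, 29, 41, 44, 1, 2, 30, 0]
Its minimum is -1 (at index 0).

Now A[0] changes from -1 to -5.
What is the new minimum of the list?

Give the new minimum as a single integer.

Answer: -5

Derivation:
Old min = -1 (at index 0)
Change: A[0] -1 -> -5
Changed element WAS the min. Need to check: is -5 still <= all others?
  Min of remaining elements: 0
  New min = min(-5, 0) = -5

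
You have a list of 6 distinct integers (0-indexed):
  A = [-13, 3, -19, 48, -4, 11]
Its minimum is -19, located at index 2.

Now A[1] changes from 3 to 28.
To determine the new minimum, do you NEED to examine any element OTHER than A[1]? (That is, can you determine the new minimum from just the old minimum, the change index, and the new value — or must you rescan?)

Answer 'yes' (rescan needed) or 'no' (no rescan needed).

Answer: no

Derivation:
Old min = -19 at index 2
Change at index 1: 3 -> 28
Index 1 was NOT the min. New min = min(-19, 28). No rescan of other elements needed.
Needs rescan: no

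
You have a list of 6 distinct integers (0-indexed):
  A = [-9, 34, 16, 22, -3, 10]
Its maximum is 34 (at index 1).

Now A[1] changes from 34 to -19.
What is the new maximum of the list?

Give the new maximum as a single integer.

Answer: 22

Derivation:
Old max = 34 (at index 1)
Change: A[1] 34 -> -19
Changed element WAS the max -> may need rescan.
  Max of remaining elements: 22
  New max = max(-19, 22) = 22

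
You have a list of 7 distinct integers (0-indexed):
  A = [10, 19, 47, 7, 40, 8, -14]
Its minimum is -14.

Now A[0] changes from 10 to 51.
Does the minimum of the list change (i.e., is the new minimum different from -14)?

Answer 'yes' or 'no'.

Answer: no

Derivation:
Old min = -14
Change: A[0] 10 -> 51
Changed element was NOT the min; min changes only if 51 < -14.
New min = -14; changed? no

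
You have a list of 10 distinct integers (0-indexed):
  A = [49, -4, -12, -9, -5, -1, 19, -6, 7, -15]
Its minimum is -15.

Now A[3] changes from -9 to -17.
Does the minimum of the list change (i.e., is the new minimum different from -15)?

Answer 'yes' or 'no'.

Old min = -15
Change: A[3] -9 -> -17
Changed element was NOT the min; min changes only if -17 < -15.
New min = -17; changed? yes

Answer: yes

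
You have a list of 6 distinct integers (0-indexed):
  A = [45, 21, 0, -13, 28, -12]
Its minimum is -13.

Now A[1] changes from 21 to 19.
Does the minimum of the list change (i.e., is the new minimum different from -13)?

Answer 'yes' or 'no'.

Old min = -13
Change: A[1] 21 -> 19
Changed element was NOT the min; min changes only if 19 < -13.
New min = -13; changed? no

Answer: no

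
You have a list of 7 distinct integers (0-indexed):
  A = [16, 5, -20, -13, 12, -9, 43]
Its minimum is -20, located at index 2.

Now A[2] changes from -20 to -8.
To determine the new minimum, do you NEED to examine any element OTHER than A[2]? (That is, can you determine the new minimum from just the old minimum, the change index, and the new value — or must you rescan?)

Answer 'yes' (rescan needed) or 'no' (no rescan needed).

Answer: yes

Derivation:
Old min = -20 at index 2
Change at index 2: -20 -> -8
Index 2 WAS the min and new value -8 > old min -20. Must rescan other elements to find the new min.
Needs rescan: yes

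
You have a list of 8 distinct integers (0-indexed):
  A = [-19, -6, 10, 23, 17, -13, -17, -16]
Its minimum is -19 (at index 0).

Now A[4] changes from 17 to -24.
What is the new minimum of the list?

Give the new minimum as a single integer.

Answer: -24

Derivation:
Old min = -19 (at index 0)
Change: A[4] 17 -> -24
Changed element was NOT the old min.
  New min = min(old_min, new_val) = min(-19, -24) = -24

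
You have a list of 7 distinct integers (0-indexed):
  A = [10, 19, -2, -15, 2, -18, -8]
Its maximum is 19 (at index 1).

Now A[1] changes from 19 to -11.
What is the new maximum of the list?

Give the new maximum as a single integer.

Old max = 19 (at index 1)
Change: A[1] 19 -> -11
Changed element WAS the max -> may need rescan.
  Max of remaining elements: 10
  New max = max(-11, 10) = 10

Answer: 10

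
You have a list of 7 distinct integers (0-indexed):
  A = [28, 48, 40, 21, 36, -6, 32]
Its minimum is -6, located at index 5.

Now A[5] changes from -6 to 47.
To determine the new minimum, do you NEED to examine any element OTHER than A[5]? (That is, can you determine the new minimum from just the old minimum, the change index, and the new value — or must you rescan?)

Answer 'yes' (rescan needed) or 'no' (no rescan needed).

Old min = -6 at index 5
Change at index 5: -6 -> 47
Index 5 WAS the min and new value 47 > old min -6. Must rescan other elements to find the new min.
Needs rescan: yes

Answer: yes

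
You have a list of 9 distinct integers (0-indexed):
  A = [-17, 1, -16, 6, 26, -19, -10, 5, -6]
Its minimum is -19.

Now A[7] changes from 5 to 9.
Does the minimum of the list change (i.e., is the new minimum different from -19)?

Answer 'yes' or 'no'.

Answer: no

Derivation:
Old min = -19
Change: A[7] 5 -> 9
Changed element was NOT the min; min changes only if 9 < -19.
New min = -19; changed? no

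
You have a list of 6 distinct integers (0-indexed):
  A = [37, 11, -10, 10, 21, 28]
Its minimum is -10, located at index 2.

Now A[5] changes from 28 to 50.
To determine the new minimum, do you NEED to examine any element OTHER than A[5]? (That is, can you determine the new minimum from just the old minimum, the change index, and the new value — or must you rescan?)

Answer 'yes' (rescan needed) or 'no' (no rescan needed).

Old min = -10 at index 2
Change at index 5: 28 -> 50
Index 5 was NOT the min. New min = min(-10, 50). No rescan of other elements needed.
Needs rescan: no

Answer: no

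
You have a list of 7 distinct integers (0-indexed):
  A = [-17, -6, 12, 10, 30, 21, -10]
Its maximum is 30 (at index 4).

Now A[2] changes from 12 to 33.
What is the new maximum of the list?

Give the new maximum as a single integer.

Old max = 30 (at index 4)
Change: A[2] 12 -> 33
Changed element was NOT the old max.
  New max = max(old_max, new_val) = max(30, 33) = 33

Answer: 33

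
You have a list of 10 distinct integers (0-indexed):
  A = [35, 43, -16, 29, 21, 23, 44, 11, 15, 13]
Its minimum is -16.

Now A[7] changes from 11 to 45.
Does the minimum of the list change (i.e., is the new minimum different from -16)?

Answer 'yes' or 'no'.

Answer: no

Derivation:
Old min = -16
Change: A[7] 11 -> 45
Changed element was NOT the min; min changes only if 45 < -16.
New min = -16; changed? no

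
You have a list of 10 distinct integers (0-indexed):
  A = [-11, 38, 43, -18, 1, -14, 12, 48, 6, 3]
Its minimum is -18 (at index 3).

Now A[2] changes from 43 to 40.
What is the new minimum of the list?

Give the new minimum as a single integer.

Answer: -18

Derivation:
Old min = -18 (at index 3)
Change: A[2] 43 -> 40
Changed element was NOT the old min.
  New min = min(old_min, new_val) = min(-18, 40) = -18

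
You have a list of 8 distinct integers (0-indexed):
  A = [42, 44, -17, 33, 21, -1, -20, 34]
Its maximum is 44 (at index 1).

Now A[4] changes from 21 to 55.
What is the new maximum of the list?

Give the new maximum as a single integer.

Answer: 55

Derivation:
Old max = 44 (at index 1)
Change: A[4] 21 -> 55
Changed element was NOT the old max.
  New max = max(old_max, new_val) = max(44, 55) = 55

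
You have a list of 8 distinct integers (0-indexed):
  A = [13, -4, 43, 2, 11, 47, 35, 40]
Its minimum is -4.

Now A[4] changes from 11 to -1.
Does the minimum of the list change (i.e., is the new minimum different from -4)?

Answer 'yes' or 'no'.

Old min = -4
Change: A[4] 11 -> -1
Changed element was NOT the min; min changes only if -1 < -4.
New min = -4; changed? no

Answer: no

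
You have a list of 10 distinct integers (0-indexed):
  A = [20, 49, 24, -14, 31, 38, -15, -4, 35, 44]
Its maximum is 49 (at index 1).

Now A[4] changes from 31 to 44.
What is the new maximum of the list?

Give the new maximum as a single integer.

Answer: 49

Derivation:
Old max = 49 (at index 1)
Change: A[4] 31 -> 44
Changed element was NOT the old max.
  New max = max(old_max, new_val) = max(49, 44) = 49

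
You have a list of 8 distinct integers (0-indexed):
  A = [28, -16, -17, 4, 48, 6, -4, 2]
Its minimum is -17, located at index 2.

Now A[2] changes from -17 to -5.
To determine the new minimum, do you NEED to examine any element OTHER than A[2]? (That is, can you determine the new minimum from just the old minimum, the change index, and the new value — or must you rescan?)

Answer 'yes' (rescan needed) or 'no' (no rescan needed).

Answer: yes

Derivation:
Old min = -17 at index 2
Change at index 2: -17 -> -5
Index 2 WAS the min and new value -5 > old min -17. Must rescan other elements to find the new min.
Needs rescan: yes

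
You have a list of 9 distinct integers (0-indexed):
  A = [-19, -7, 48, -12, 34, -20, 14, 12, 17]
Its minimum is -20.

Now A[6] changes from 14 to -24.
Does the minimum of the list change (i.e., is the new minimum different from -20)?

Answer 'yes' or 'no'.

Answer: yes

Derivation:
Old min = -20
Change: A[6] 14 -> -24
Changed element was NOT the min; min changes only if -24 < -20.
New min = -24; changed? yes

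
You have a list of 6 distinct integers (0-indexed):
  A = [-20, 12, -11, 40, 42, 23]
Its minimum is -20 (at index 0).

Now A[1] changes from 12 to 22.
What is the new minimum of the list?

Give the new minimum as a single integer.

Answer: -20

Derivation:
Old min = -20 (at index 0)
Change: A[1] 12 -> 22
Changed element was NOT the old min.
  New min = min(old_min, new_val) = min(-20, 22) = -20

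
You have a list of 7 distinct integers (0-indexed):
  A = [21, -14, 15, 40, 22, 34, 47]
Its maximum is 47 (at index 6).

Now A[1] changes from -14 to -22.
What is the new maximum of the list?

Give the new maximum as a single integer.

Answer: 47

Derivation:
Old max = 47 (at index 6)
Change: A[1] -14 -> -22
Changed element was NOT the old max.
  New max = max(old_max, new_val) = max(47, -22) = 47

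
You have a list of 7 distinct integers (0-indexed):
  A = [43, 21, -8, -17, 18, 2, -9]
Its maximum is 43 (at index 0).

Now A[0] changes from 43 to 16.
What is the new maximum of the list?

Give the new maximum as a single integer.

Answer: 21

Derivation:
Old max = 43 (at index 0)
Change: A[0] 43 -> 16
Changed element WAS the max -> may need rescan.
  Max of remaining elements: 21
  New max = max(16, 21) = 21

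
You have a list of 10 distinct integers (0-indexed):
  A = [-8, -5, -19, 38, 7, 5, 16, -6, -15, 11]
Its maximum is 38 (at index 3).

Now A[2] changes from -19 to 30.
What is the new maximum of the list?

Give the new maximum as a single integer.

Old max = 38 (at index 3)
Change: A[2] -19 -> 30
Changed element was NOT the old max.
  New max = max(old_max, new_val) = max(38, 30) = 38

Answer: 38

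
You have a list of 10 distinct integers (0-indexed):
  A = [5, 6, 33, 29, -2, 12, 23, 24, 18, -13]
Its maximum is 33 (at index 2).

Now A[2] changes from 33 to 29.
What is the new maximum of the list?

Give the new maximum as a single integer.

Old max = 33 (at index 2)
Change: A[2] 33 -> 29
Changed element WAS the max -> may need rescan.
  Max of remaining elements: 29
  New max = max(29, 29) = 29

Answer: 29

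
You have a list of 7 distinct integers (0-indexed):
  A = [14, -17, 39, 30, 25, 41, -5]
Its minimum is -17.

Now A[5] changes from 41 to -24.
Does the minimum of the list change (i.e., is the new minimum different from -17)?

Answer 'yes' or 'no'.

Old min = -17
Change: A[5] 41 -> -24
Changed element was NOT the min; min changes only if -24 < -17.
New min = -24; changed? yes

Answer: yes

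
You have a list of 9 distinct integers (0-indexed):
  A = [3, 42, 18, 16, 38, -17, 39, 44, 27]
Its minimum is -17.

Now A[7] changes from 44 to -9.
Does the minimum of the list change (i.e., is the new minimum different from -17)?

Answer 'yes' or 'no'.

Old min = -17
Change: A[7] 44 -> -9
Changed element was NOT the min; min changes only if -9 < -17.
New min = -17; changed? no

Answer: no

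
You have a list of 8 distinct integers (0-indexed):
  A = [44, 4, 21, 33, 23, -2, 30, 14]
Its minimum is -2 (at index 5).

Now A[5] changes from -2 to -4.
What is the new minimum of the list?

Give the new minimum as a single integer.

Answer: -4

Derivation:
Old min = -2 (at index 5)
Change: A[5] -2 -> -4
Changed element WAS the min. Need to check: is -4 still <= all others?
  Min of remaining elements: 4
  New min = min(-4, 4) = -4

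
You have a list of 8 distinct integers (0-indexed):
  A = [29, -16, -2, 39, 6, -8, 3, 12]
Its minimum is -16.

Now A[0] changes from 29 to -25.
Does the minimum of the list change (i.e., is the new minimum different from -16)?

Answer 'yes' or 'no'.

Answer: yes

Derivation:
Old min = -16
Change: A[0] 29 -> -25
Changed element was NOT the min; min changes only if -25 < -16.
New min = -25; changed? yes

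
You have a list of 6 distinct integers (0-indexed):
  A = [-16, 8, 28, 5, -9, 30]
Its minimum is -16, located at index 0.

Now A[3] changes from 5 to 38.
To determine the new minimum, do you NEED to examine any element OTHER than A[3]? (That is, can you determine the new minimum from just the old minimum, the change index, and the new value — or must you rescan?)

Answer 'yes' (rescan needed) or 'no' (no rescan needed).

Answer: no

Derivation:
Old min = -16 at index 0
Change at index 3: 5 -> 38
Index 3 was NOT the min. New min = min(-16, 38). No rescan of other elements needed.
Needs rescan: no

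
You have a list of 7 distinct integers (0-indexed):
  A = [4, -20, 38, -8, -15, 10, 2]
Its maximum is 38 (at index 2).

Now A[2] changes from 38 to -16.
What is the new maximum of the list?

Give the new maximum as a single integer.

Answer: 10

Derivation:
Old max = 38 (at index 2)
Change: A[2] 38 -> -16
Changed element WAS the max -> may need rescan.
  Max of remaining elements: 10
  New max = max(-16, 10) = 10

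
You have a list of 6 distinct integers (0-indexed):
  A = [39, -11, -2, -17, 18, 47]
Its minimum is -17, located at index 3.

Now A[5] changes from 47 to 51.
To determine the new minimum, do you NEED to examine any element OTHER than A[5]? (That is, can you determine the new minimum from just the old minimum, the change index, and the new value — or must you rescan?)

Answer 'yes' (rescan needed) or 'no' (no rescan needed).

Answer: no

Derivation:
Old min = -17 at index 3
Change at index 5: 47 -> 51
Index 5 was NOT the min. New min = min(-17, 51). No rescan of other elements needed.
Needs rescan: no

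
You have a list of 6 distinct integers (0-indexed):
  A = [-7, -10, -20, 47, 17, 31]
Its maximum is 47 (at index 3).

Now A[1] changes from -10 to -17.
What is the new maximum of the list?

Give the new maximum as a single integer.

Answer: 47

Derivation:
Old max = 47 (at index 3)
Change: A[1] -10 -> -17
Changed element was NOT the old max.
  New max = max(old_max, new_val) = max(47, -17) = 47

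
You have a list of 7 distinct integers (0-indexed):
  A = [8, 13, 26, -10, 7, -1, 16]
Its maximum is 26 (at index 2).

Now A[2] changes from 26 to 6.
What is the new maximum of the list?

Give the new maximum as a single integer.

Old max = 26 (at index 2)
Change: A[2] 26 -> 6
Changed element WAS the max -> may need rescan.
  Max of remaining elements: 16
  New max = max(6, 16) = 16

Answer: 16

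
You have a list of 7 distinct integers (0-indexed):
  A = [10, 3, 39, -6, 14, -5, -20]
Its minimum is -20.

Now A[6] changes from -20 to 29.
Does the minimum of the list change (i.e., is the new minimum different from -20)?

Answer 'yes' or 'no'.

Answer: yes

Derivation:
Old min = -20
Change: A[6] -20 -> 29
Changed element was the min; new min must be rechecked.
New min = -6; changed? yes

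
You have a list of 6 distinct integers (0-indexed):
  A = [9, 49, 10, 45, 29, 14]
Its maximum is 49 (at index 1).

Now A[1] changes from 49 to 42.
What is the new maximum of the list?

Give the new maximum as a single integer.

Old max = 49 (at index 1)
Change: A[1] 49 -> 42
Changed element WAS the max -> may need rescan.
  Max of remaining elements: 45
  New max = max(42, 45) = 45

Answer: 45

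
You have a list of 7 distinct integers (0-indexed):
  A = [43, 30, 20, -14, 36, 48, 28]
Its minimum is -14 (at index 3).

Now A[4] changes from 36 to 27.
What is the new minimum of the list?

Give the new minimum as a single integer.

Old min = -14 (at index 3)
Change: A[4] 36 -> 27
Changed element was NOT the old min.
  New min = min(old_min, new_val) = min(-14, 27) = -14

Answer: -14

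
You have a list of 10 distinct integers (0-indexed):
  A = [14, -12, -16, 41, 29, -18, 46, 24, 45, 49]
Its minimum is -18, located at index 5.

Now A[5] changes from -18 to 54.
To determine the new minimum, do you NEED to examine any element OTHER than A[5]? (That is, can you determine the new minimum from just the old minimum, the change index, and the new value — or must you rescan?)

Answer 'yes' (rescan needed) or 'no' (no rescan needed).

Old min = -18 at index 5
Change at index 5: -18 -> 54
Index 5 WAS the min and new value 54 > old min -18. Must rescan other elements to find the new min.
Needs rescan: yes

Answer: yes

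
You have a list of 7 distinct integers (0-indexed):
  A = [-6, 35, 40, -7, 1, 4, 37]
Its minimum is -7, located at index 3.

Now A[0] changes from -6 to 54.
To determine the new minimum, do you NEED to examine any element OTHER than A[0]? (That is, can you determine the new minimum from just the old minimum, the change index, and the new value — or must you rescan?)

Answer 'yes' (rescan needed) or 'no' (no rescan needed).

Old min = -7 at index 3
Change at index 0: -6 -> 54
Index 0 was NOT the min. New min = min(-7, 54). No rescan of other elements needed.
Needs rescan: no

Answer: no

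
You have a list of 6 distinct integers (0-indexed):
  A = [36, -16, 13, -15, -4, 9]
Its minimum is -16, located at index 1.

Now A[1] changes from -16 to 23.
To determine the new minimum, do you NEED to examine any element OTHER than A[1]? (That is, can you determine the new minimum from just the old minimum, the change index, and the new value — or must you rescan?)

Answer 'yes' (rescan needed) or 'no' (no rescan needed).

Old min = -16 at index 1
Change at index 1: -16 -> 23
Index 1 WAS the min and new value 23 > old min -16. Must rescan other elements to find the new min.
Needs rescan: yes

Answer: yes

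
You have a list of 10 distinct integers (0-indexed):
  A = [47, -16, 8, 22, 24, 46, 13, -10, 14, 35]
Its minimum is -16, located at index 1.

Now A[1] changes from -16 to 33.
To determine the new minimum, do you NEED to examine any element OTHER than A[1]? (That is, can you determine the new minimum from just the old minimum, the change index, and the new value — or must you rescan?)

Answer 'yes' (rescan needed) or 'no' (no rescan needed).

Answer: yes

Derivation:
Old min = -16 at index 1
Change at index 1: -16 -> 33
Index 1 WAS the min and new value 33 > old min -16. Must rescan other elements to find the new min.
Needs rescan: yes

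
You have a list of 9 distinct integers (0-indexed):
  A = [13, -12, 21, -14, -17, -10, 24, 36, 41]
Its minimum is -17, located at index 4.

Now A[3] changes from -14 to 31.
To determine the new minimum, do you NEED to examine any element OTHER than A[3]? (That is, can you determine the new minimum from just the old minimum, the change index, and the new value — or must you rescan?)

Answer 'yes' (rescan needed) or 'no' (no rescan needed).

Old min = -17 at index 4
Change at index 3: -14 -> 31
Index 3 was NOT the min. New min = min(-17, 31). No rescan of other elements needed.
Needs rescan: no

Answer: no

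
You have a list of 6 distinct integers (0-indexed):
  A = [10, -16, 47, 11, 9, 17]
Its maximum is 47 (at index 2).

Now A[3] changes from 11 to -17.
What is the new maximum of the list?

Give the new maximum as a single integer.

Answer: 47

Derivation:
Old max = 47 (at index 2)
Change: A[3] 11 -> -17
Changed element was NOT the old max.
  New max = max(old_max, new_val) = max(47, -17) = 47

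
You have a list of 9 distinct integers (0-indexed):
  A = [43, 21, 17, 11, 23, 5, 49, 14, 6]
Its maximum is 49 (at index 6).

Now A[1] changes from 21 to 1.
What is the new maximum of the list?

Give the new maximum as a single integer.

Answer: 49

Derivation:
Old max = 49 (at index 6)
Change: A[1] 21 -> 1
Changed element was NOT the old max.
  New max = max(old_max, new_val) = max(49, 1) = 49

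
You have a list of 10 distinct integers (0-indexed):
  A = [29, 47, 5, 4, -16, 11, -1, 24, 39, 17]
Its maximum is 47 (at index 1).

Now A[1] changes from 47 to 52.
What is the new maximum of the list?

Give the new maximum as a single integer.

Answer: 52

Derivation:
Old max = 47 (at index 1)
Change: A[1] 47 -> 52
Changed element WAS the max -> may need rescan.
  Max of remaining elements: 39
  New max = max(52, 39) = 52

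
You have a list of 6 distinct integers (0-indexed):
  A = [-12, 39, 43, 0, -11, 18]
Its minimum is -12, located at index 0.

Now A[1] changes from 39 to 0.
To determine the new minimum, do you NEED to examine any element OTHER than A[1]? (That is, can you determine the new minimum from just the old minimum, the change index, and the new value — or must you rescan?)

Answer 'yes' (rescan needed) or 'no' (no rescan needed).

Old min = -12 at index 0
Change at index 1: 39 -> 0
Index 1 was NOT the min. New min = min(-12, 0). No rescan of other elements needed.
Needs rescan: no

Answer: no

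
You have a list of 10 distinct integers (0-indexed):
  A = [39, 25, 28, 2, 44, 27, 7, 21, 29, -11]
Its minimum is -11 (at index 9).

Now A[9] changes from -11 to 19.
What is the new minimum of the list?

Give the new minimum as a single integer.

Answer: 2

Derivation:
Old min = -11 (at index 9)
Change: A[9] -11 -> 19
Changed element WAS the min. Need to check: is 19 still <= all others?
  Min of remaining elements: 2
  New min = min(19, 2) = 2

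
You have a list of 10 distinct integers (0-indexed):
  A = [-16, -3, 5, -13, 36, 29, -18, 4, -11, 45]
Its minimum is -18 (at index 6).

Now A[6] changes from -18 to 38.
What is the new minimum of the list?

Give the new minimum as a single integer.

Answer: -16

Derivation:
Old min = -18 (at index 6)
Change: A[6] -18 -> 38
Changed element WAS the min. Need to check: is 38 still <= all others?
  Min of remaining elements: -16
  New min = min(38, -16) = -16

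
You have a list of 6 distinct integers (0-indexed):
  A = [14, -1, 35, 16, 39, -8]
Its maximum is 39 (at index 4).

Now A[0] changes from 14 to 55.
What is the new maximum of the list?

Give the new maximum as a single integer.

Old max = 39 (at index 4)
Change: A[0] 14 -> 55
Changed element was NOT the old max.
  New max = max(old_max, new_val) = max(39, 55) = 55

Answer: 55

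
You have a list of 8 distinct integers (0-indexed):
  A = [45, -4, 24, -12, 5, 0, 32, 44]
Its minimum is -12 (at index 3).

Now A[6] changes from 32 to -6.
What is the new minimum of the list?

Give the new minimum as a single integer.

Answer: -12

Derivation:
Old min = -12 (at index 3)
Change: A[6] 32 -> -6
Changed element was NOT the old min.
  New min = min(old_min, new_val) = min(-12, -6) = -12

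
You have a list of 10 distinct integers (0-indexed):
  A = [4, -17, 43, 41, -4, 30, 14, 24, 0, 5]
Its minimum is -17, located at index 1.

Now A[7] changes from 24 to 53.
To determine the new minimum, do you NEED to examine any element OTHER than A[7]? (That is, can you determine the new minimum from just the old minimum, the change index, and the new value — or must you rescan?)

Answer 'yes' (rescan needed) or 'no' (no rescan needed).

Old min = -17 at index 1
Change at index 7: 24 -> 53
Index 7 was NOT the min. New min = min(-17, 53). No rescan of other elements needed.
Needs rescan: no

Answer: no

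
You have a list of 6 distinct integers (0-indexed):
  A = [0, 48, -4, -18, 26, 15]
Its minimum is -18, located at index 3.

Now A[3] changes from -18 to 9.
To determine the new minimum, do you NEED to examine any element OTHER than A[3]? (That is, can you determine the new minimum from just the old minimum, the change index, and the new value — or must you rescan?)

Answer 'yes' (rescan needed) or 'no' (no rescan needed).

Answer: yes

Derivation:
Old min = -18 at index 3
Change at index 3: -18 -> 9
Index 3 WAS the min and new value 9 > old min -18. Must rescan other elements to find the new min.
Needs rescan: yes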